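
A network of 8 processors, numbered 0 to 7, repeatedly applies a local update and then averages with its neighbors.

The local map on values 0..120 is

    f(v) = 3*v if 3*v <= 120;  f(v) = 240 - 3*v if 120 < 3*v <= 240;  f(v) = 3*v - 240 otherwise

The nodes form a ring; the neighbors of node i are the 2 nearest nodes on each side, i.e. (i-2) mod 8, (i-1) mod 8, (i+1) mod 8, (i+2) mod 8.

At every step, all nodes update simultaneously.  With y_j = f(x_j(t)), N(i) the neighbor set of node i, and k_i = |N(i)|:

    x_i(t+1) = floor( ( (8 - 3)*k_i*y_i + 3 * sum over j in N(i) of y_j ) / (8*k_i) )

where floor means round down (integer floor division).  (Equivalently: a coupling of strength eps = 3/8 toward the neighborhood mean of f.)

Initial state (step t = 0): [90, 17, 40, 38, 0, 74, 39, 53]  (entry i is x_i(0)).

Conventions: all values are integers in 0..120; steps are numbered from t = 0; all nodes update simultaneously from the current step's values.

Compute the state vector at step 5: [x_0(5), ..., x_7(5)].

Answer: [91, 100, 85, 87, 38, 42, 78, 81]

Derivation:
t=0: [90, 17, 40, 38, 0, 74, 39, 53]
t=1: [53, 64, 93, 88, 34, 40, 85, 70]
t=2: [63, 46, 48, 43, 82, 91, 40, 43]
t=3: [72, 98, 85, 91, 37, 53, 93, 98]
t=4: [30, 45, 30, 45, 85, 72, 49, 52]
t=5: [91, 100, 85, 87, 38, 42, 78, 81]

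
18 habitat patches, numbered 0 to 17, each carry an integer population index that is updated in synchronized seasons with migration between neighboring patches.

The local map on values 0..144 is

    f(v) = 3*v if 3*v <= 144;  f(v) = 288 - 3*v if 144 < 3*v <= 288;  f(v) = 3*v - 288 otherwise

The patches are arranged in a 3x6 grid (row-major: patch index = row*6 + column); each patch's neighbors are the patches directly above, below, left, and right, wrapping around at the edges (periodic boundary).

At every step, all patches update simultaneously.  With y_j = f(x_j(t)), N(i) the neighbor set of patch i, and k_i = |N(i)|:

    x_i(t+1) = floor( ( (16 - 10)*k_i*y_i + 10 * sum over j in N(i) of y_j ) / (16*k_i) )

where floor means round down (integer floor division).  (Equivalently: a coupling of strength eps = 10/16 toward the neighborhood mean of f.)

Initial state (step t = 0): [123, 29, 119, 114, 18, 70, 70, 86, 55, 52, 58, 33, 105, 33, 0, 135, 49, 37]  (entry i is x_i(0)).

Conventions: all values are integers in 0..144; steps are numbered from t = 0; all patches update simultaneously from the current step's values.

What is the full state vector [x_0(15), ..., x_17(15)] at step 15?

Answer: [34, 30, 87, 100, 108, 95, 34, 30, 87, 102, 108, 95, 33, 31, 88, 102, 108, 94]

Derivation:
t=0: [123, 29, 119, 114, 18, 70, 70, 86, 55, 52, 58, 33, 105, 33, 0, 135, 49, 37]
t=1: [72, 76, 67, 78, 80, 83, 66, 71, 82, 113, 109, 96, 67, 59, 63, 94, 114, 95]
t=2: [70, 76, 72, 50, 47, 33, 70, 75, 64, 41, 38, 26, 75, 91, 75, 42, 35, 29]
t=3: [76, 58, 82, 123, 124, 97, 73, 62, 86, 120, 112, 88, 63, 44, 71, 114, 112, 86]
t=4: [67, 95, 62, 69, 59, 32, 70, 92, 56, 60, 53, 32, 82, 110, 68, 63, 51, 38]
t=5: [66, 39, 83, 96, 110, 99, 66, 42, 92, 107, 118, 101, 65, 37, 88, 100, 121, 100]
t=6: [82, 101, 38, 19, 39, 28, 84, 98, 39, 26, 50, 33, 82, 97, 36, 25, 48, 34]
t=7: [43, 31, 89, 81, 109, 87, 43, 28, 91, 89, 120, 93, 44, 27, 88, 88, 121, 95]
t=8: [107, 84, 35, 33, 48, 38, 103, 81, 29, 32, 49, 39, 102, 82, 31, 34, 49, 39]
t=9: [41, 48, 88, 106, 131, 106, 41, 45, 85, 103, 130, 105, 40, 45, 87, 105, 131, 104]
t=10: [111, 119, 45, 38, 81, 54, 109, 118, 44, 37, 78, 53, 108, 117, 44, 38, 79, 53]
t=11: [59, 74, 120, 106, 70, 101, 57, 72, 118, 106, 72, 102, 56, 70, 118, 106, 72, 101]
t=12: [91, 76, 62, 44, 58, 40, 94, 78, 62, 42, 57, 40, 95, 79, 63, 42, 57, 40]
t=13: [35, 57, 99, 122, 118, 102, 32, 54, 97, 121, 118, 101, 31, 52, 96, 121, 118, 101]
t=14: [90, 102, 34, 64, 60, 38, 88, 101, 33, 62, 59, 36, 89, 102, 34, 62, 59, 35]
t=15: [34, 30, 87, 100, 108, 95, 34, 30, 87, 102, 108, 95, 33, 31, 88, 102, 108, 94]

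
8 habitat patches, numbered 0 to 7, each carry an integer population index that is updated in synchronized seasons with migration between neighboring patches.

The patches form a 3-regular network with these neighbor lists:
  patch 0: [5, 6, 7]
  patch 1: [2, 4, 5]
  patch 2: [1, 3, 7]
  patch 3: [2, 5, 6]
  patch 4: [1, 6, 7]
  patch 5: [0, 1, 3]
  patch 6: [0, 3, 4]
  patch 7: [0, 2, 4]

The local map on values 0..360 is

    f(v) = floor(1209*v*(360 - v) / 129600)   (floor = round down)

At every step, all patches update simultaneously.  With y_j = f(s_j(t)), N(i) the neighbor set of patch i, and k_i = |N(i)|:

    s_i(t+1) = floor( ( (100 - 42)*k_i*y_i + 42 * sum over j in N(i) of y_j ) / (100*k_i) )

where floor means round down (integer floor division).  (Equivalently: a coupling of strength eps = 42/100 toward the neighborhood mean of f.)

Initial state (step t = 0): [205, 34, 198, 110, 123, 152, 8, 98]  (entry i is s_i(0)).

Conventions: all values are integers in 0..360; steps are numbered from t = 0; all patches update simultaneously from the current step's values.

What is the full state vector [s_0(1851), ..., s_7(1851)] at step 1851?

Simulating step by step:
t=0: [205, 34, 198, 110, 123, 152, 8, 98]
t=1: [249, 180, 257, 235, 208, 262, 130, 259]
t=2: [255, 284, 257, 265, 285, 255, 276, 253]
t=3: [244, 213, 238, 235, 209, 240, 220, 243]
t=4: [267, 285, 272, 274, 288, 271, 282, 269]
t=5: [225, 205, 219, 218, 200, 220, 208, 222]
t=6: [285, 293, 288, 288, 295, 287, 292, 286]
t=7: [196, 185, 192, 192, 182, 193, 187, 194]
t=8: [299, 301, 300, 300, 301, 300, 300, 300]
t=9: [168, 165, 166, 167, 165, 167, 167, 167]
t=10: [300, 300, 300, 300, 300, 300, 300, 300]
t=11: [167, 167, 167, 167, 167, 167, 167, 167]
t=12: [300, 300, 300, 300, 300, 300, 300, 300]

Answer: [167, 167, 167, 167, 167, 167, 167, 167]
Key observation: The state at step 10, [300, 300, 300, 300, 300, 300, 300, 300], reappears at step 12: the system is in a cycle of period 2 from step 10 on.  Therefore the state at step 1851 equals the state at step 10 + ((1851 - 10) mod 2) = 11, which is [167, 167, 167, 167, 167, 167, 167, 167].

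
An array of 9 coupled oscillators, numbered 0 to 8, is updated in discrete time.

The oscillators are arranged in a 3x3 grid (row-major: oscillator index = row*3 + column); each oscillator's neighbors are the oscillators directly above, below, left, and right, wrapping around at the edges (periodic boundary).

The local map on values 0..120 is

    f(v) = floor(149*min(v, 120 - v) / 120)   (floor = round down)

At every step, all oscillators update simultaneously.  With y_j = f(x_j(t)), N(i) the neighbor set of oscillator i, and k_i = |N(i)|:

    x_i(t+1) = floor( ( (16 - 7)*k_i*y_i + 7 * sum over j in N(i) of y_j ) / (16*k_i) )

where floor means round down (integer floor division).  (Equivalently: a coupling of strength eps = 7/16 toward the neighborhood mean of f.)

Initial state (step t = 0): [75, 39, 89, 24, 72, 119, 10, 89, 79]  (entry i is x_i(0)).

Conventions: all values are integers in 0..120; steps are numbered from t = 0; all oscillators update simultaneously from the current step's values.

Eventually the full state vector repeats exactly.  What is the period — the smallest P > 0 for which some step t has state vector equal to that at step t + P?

Simulating step by step:
t=0: [75, 39, 89, 24, 72, 119, 10, 89, 79]
t=1: [44, 47, 38, 30, 45, 19, 25, 39, 37]
t=2: [49, 54, 46, 38, 49, 33, 37, 47, 41]
t=3: [57, 63, 55, 48, 56, 45, 48, 56, 50]
t=4: [67, 69, 66, 60, 66, 59, 61, 67, 62]
t=5: [66, 64, 67, 72, 67, 71, 71, 66, 70]
t=6: [65, 67, 64, 60, 64, 61, 61, 65, 62]
t=7: [68, 66, 69, 72, 69, 72, 71, 68, 71]
t=8: [63, 65, 62, 60, 62, 59, 60, 63, 60]
t=9: [70, 69, 71, 73, 71, 73, 73, 70, 73]
t=10: [61, 62, 60, 58, 60, 58, 58, 61, 58]
t=11: [72, 72, 73, 72, 73, 72, 72, 72, 72]
t=12: [58, 58, 58, 58, 58, 58, 59, 58, 58]
t=13: [72, 72, 72, 72, 72, 72, 72, 72, 72]
t=14: [59, 59, 59, 59, 59, 59, 59, 59, 59]
t=15: [73, 73, 73, 73, 73, 73, 73, 73, 73]
t=16: [58, 58, 58, 58, 58, 58, 58, 58, 58]
t=17: [72, 72, 72, 72, 72, 72, 72, 72, 72]

Answer: 4
Key observation: The state at step 13, [72, 72, 72, 72, 72, 72, 72, 72, 72], reappears at step 17 — and no state repeats earlier — so the cycle the system enters has period 4.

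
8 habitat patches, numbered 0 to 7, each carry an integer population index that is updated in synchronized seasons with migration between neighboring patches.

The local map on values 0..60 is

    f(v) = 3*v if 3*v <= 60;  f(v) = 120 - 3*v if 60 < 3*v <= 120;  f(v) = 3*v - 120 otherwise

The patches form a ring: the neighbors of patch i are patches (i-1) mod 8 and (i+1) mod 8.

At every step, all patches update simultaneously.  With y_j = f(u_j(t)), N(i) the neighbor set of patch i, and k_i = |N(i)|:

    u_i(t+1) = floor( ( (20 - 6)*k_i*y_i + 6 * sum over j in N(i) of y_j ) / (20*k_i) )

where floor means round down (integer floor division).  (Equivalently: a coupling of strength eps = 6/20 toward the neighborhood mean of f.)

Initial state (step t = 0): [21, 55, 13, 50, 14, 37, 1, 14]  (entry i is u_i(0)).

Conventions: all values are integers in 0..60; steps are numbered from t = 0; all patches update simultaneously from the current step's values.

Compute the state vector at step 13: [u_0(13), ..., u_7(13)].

Answer: [35, 47, 46, 31, 17, 43, 37, 40]

Derivation:
t=0: [21, 55, 13, 50, 14, 37, 1, 14]
t=1: [52, 45, 38, 33, 35, 13, 9, 38]
t=2: [28, 16, 9, 17, 19, 33, 25, 13]
t=3: [38, 43, 33, 48, 50, 30, 40, 39]
t=4: [6, 10, 19, 24, 29, 25, 4, 3]
t=5: [18, 32, 51, 47, 37, 38, 16, 10]
t=6: [45, 29, 29, 21, 10, 12, 39, 36]
t=7: [17, 30, 36, 49, 34, 30, 9, 11]
t=8: [45, 30, 16, 23, 21, 27, 28, 34]
t=9: [17, 30, 45, 51, 53, 41, 33, 20]
t=10: [49, 30, 19, 31, 32, 11, 24, 52]
t=11: [28, 33, 48, 31, 25, 33, 43, 36]
t=12: [30, 23, 24, 29, 38, 22, 11, 15]
t=13: [35, 47, 46, 31, 17, 43, 37, 40]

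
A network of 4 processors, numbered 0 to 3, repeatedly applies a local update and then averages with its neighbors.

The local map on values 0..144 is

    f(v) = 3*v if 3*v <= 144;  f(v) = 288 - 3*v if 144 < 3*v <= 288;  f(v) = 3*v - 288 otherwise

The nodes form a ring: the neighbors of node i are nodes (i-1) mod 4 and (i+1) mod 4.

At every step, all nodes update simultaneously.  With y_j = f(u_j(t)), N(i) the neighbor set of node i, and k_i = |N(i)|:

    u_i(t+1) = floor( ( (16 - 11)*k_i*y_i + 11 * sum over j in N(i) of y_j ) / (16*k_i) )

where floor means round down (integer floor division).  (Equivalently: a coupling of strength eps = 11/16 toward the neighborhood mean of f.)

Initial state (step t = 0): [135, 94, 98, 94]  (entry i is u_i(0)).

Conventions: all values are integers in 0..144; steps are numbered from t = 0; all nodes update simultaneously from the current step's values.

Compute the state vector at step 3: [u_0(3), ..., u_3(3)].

Simulating step by step:
t=0: [135, 94, 98, 94]
t=1: [40, 44, 6, 44]
t=2: [128, 88, 96, 88]
t=3: [46, 40, 16, 40]

Answer: [46, 40, 16, 40]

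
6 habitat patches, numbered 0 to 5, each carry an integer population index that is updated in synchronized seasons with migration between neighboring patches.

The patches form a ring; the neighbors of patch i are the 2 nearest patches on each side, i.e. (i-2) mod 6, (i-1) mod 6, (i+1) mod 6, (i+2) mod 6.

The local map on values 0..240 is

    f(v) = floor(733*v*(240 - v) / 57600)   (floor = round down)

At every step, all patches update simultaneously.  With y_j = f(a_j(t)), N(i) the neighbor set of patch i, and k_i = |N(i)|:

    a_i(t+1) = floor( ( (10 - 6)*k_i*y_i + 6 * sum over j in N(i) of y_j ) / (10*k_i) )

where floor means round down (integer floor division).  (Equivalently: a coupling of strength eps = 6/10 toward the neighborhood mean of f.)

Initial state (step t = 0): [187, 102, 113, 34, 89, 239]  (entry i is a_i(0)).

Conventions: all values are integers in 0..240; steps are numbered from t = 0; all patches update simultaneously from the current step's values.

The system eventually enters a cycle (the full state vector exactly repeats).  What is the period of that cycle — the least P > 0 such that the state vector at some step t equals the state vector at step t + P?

Answer: 2
Key observation: The state at step 4, [176, 176, 176, 176, 176, 176], reappears at step 6 — and no state repeats earlier — so the cycle the system enters has period 2.

Derivation:
t=0: [187, 102, 113, 34, 89, 239]
t=1: [130, 131, 157, 115, 128, 85]
t=2: [176, 176, 174, 177, 177, 175]
t=3: [143, 143, 143, 142, 142, 142]
t=4: [176, 176, 176, 176, 176, 176]
t=5: [143, 143, 143, 143, 143, 143]
t=6: [176, 176, 176, 176, 176, 176]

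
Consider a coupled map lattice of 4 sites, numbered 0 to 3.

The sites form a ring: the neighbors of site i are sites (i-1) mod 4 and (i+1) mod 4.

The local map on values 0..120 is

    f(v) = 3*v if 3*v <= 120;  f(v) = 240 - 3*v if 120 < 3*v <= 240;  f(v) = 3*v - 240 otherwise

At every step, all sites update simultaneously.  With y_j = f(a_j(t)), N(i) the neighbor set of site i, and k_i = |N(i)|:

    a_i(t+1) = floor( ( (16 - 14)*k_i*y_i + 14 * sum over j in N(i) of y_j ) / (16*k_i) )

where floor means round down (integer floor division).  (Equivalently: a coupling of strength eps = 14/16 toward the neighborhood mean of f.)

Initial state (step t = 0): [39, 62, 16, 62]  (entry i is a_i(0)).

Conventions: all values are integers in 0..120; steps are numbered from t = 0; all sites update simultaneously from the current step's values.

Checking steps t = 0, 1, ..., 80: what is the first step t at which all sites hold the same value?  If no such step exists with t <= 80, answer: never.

Simulating step by step:
t=0: [39, 62, 16, 62]  (not all equal)
t=1: [61, 78, 53, 78]  (not all equal)
t=2: [12, 61, 15, 61]  (not all equal)
t=3: [54, 42, 55, 42]  (not all equal)
t=4: [109, 81, 109, 81]  (not all equal)
t=5: [13, 76, 13, 76]  (not all equal)
t=6: [15, 35, 15, 35]  (not all equal)
t=7: [97, 52, 97, 52]  (not all equal)
t=8: [79, 55, 79, 55]  (not all equal)
t=9: [66, 12, 66, 12]  (not all equal)
t=10: [36, 41, 36, 41]  (not all equal)
t=11: [115, 109, 115, 109]  (not all equal)
t=12: [89, 102, 89, 102]  (not all equal)
t=13: [61, 31, 61, 31]  (not all equal)
t=14: [88, 61, 88, 61]  (not all equal)
t=15: [52, 28, 52, 28]  (not all equal)
t=16: [84, 84, 84, 84]  (all equal)

Answer: 16
Key observation: Synchronization is absorbing here: once all sites are equal they stay equal, and step 16 is the first all-equal step.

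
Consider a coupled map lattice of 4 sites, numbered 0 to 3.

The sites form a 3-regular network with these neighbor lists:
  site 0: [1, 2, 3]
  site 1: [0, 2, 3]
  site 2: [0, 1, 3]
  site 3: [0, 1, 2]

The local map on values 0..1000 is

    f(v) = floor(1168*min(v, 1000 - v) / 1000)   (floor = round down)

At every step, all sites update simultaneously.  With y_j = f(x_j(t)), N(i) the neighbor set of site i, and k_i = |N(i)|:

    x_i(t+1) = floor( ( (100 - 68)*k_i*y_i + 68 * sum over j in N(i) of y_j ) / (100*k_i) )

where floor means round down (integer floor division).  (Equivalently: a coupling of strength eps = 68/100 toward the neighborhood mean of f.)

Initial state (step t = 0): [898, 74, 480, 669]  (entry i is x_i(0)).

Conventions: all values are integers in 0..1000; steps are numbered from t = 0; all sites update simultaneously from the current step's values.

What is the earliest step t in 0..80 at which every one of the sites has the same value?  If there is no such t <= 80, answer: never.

Simulating step by step:
t=0: [898, 74, 480, 669]  (not all equal)
t=1: [272, 268, 313, 296]  (not all equal)
t=2: [333, 332, 337, 335]  (not all equal)
t=3: [389, 389, 390, 389]  (not all equal)
t=4: [454, 454, 454, 454]  (all equal)

Answer: 4
Key observation: Synchronization is absorbing here: once all sites are equal they stay equal, and step 4 is the first all-equal step.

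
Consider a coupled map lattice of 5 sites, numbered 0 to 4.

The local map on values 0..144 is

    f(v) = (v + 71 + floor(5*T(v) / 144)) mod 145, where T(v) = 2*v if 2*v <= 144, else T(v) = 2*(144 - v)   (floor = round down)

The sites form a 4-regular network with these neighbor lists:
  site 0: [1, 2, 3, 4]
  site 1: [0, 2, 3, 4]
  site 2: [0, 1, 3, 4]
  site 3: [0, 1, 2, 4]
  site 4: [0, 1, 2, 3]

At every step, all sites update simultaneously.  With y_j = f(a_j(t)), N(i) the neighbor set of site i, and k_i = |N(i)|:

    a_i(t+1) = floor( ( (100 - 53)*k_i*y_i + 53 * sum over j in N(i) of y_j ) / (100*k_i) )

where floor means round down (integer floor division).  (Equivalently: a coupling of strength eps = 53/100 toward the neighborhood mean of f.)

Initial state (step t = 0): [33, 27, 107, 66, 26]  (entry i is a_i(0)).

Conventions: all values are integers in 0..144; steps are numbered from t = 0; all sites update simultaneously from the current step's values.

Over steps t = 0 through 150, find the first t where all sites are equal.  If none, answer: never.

Answer: 6
Key observation: Synchronization is absorbing here: once all sites are equal they stay equal, and step 6 is the first all-equal step.

Derivation:
t=0: [33, 27, 107, 66, 26]  (not all equal)
t=1: [99, 96, 75, 111, 96]  (not all equal)
t=2: [25, 24, 17, 29, 24]  (not all equal)
t=3: [96, 96, 93, 98, 96]  (not all equal)
t=4: [24, 24, 23, 25, 24]  (not all equal)
t=5: [96, 96, 95, 96, 96]  (not all equal)
t=6: [24, 24, 24, 24, 24]  (all equal)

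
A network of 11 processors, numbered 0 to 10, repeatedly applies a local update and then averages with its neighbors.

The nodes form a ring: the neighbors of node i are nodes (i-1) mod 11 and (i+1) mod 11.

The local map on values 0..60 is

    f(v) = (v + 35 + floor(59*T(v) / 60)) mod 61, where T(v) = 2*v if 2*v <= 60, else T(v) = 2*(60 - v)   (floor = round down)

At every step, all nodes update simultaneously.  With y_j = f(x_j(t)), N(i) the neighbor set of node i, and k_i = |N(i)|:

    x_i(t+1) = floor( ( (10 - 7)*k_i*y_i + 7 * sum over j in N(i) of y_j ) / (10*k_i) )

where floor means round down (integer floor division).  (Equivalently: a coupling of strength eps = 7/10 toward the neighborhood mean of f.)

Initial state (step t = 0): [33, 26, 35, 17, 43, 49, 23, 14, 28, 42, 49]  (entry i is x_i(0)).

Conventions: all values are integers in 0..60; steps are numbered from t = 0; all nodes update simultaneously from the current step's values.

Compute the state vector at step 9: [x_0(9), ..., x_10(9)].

Simulating step by step:
t=0: [33, 26, 35, 17, 43, 49, 23, 14, 28, 42, 49]
t=1: [51, 56, 43, 45, 38, 45, 33, 39, 40, 50, 52]
t=2: [39, 43, 44, 51, 50, 54, 53, 55, 49, 45, 42]
t=3: [51, 51, 46, 44, 41, 40, 38, 40, 43, 47, 51]
t=4: [42, 43, 45, 49, 51, 53, 53, 52, 49, 46, 43]
t=5: [50, 49, 47, 44, 42, 40, 40, 41, 44, 47, 49]
t=6: [43, 44, 46, 48, 51, 52, 52, 51, 49, 46, 44]
t=7: [49, 48, 47, 44, 42, 41, 41, 42, 44, 46, 48]
t=8: [44, 45, 46, 48, 50, 51, 51, 50, 49, 47, 45]
t=9: [48, 48, 46, 45, 43, 42, 42, 43, 44, 46, 47]

Answer: [48, 48, 46, 45, 43, 42, 42, 43, 44, 46, 47]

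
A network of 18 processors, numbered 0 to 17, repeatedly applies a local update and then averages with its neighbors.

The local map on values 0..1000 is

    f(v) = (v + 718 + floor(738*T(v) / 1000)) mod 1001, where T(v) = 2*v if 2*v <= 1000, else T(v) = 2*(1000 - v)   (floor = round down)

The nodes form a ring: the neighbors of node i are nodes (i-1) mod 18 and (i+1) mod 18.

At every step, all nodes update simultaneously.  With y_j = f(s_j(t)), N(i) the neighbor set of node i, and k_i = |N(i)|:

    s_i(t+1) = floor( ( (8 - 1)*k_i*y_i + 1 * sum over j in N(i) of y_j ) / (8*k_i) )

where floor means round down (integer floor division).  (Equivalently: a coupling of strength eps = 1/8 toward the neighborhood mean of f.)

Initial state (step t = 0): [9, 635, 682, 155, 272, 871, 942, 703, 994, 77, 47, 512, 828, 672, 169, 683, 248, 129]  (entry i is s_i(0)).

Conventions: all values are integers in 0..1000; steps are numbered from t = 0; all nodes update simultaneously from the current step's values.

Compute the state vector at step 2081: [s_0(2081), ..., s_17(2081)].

Simulating step by step:
t=0: [9, 635, 682, 155, 272, 871, 942, 703, 994, 77, 47, 512, 828, 672, 169, 683, 248, 129]
t=1: [705, 879, 821, 166, 396, 751, 753, 842, 739, 891, 845, 932, 812, 822, 226, 787, 346, 98]
t=2: [858, 780, 758, 205, 670, 826, 831, 797, 833, 773, 786, 755, 802, 768, 342, 768, 612, 929]
t=3: [784, 819, 793, 302, 828, 803, 798, 810, 798, 822, 819, 830, 813, 809, 596, 815, 886, 761]
t=4: [818, 804, 792, 506, 777, 809, 812, 807, 811, 801, 802, 797, 805, 813, 896, 809, 776, 825]
t=5: [803, 809, 824, 935, 830, 807, 806, 807, 806, 810, 811, 812, 809, 803, 771, 805, 820, 801]
t=6: [809, 806, 797, 753, 794, 807, 808, 808, 808, 807, 806, 806, 807, 810, 823, 809, 803, 810]
t=7: [807, 809, 814, 831, 815, 808, 808, 808, 808, 808, 808, 808, 808, 806, 801, 806, 809, 807]
t=8: [807, 806, 804, 798, 804, 807, 808, 808, 808, 808, 808, 808, 808, 809, 810, 809, 807, 807]
t=9: [808, 809, 810, 812, 810, 808, 808, 808, 808, 808, 808, 808, 807, 807, 807, 807, 807, 808]
t=10: [807, 807, 806, 806, 807, 807, 808, 808, 808, 808, 808, 808, 808, 808, 808, 808, 808, 808]
t=11: [808, 808, 808, 808, 808, 808, 808, 808, 808, 808, 808, 808, 808, 808, 808, 808, 808, 808]
t=12: [808, 808, 808, 808, 808, 808, 808, 808, 808, 808, 808, 808, 808, 808, 808, 808, 808, 808]

Answer: [808, 808, 808, 808, 808, 808, 808, 808, 808, 808, 808, 808, 808, 808, 808, 808, 808, 808]
Key observation: The state at step 11, [808, 808, 808, 808, 808, 808, 808, 808, 808, 808, 808, 808, 808, 808, 808, 808, 808, 808], reappears at step 12: the system is in a cycle of period 1 from step 11 on.  Therefore the state at step 2081 equals the state at step 11 + ((2081 - 11) mod 1) = 11, which is [808, 808, 808, 808, 808, 808, 808, 808, 808, 808, 808, 808, 808, 808, 808, 808, 808, 808].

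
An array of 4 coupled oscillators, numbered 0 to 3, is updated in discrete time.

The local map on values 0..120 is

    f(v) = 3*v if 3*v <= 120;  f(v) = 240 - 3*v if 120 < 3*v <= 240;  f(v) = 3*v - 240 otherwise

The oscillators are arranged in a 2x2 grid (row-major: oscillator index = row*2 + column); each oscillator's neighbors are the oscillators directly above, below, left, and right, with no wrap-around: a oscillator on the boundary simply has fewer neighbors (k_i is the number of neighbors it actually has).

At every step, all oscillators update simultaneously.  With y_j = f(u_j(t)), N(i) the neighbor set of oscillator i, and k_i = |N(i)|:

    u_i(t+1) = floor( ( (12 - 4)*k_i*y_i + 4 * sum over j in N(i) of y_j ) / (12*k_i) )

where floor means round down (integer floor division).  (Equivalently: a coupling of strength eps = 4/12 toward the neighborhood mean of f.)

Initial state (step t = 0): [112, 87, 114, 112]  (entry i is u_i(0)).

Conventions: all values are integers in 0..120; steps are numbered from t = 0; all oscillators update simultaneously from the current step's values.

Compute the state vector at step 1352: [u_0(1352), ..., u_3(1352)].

Simulating step by step:
t=0: [112, 87, 114, 112]
t=1: [84, 46, 100, 84]
t=2: [35, 72, 44, 35]
t=3: [92, 51, 107, 92]
t=4: [52, 70, 66, 52]
t=5: [68, 48, 56, 68]
t=6: [52, 76, 60, 52]
t=7: [68, 36, 68, 68]
t=8: [48, 84, 36, 48]
t=9: [84, 40, 104, 84]
t=10: [40, 84, 52, 40]
t=11: [96, 48, 96, 96]
t=12: [56, 80, 48, 56]
t=13: [64, 24, 88, 64]
t=14: [48, 64, 32, 48]
t=15: [88, 64, 96, 88]
t=16: [32, 40, 40, 32]
t=17: [104, 112, 112, 104]
t=18: [80, 88, 88, 80]
t=19: [8, 16, 16, 8]
t=20: [32, 40, 40, 32]

Answer: [32, 40, 40, 32]
Key observation: The state at step 16, [32, 40, 40, 32], reappears at step 20: the system is in a cycle of period 4 from step 16 on.  Therefore the state at step 1352 equals the state at step 16 + ((1352 - 16) mod 4) = 16, which is [32, 40, 40, 32].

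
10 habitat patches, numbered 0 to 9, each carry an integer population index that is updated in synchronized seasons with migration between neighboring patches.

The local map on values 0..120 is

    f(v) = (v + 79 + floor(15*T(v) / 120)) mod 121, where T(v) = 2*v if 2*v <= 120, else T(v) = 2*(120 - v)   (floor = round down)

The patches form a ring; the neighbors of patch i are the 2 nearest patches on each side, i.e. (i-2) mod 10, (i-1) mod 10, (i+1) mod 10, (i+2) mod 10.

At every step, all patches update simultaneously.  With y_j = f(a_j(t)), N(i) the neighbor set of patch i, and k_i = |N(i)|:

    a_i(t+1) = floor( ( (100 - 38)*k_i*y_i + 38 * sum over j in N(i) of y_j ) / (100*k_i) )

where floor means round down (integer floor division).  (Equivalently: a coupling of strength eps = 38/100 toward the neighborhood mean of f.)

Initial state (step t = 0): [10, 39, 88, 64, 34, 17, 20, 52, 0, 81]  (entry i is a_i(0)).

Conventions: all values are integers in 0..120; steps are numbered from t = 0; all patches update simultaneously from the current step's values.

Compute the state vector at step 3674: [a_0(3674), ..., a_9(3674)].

Answer: [110, 107, 104, 95, 91, 88, 91, 95, 104, 107]
Key observation: The state at step 32, [56, 55, 54, 42, 40, 39, 40, 42, 54, 55], reappears at step 39: the system is in a cycle of period 7 from step 32 on.  Therefore the state at step 3674 equals the state at step 32 + ((3674 - 32) mod 7) = 34, which is [110, 107, 104, 95, 91, 88, 91, 95, 104, 107].

Derivation:
t=0: [10, 39, 88, 64, 34, 17, 20, 52, 0, 81]
t=1: [74, 25, 46, 37, 27, 77, 83, 45, 74, 48]
t=2: [44, 75, 34, 29, 80, 45, 51, 23, 38, 31]
t=3: [23, 50, 20, 81, 44, 36, 29, 81, 27, 88]
t=4: [93, 42, 82, 43, 33, 23, 88, 56, 100, 60]
t=5: [50, 20, 49, 33, 95, 86, 63, 41, 55, 35]
t=6: [26, 79, 40, 96, 58, 53, 35, 16, 22, 15]
t=7: [93, 55, 28, 47, 27, 32, 25, 83, 94, 94]
t=8: [59, 39, 90, 45, 103, 101, 100, 63, 62, 54]
t=9: [30, 15, 45, 26, 58, 55, 57, 39, 35, 25]
t=10: [93, 93, 42, 84, 35, 32, 23, 19, 25, 89]
t=11: [57, 51, 21, 49, 27, 98, 97, 100, 98, 64]
t=12: [39, 30, 82, 40, 92, 61, 65, 59, 55, 38]
t=13: [22, 78, 48, 29, 47, 33, 36, 28, 23, 20]
t=14: [91, 61, 38, 90, 34, 97, 35, 102, 97, 99]
t=15: [49, 37, 16, 43, 11, 48, 18, 57, 54, 58]
t=16: [26, 17, 73, 27, 78, 33, 78, 34, 32, 25]
t=17: [104, 97, 61, 98, 58, 93, 55, 37, 99, 99]
t=18: [61, 58, 41, 54, 35, 46, 30, 22, 53, 56]
t=19: [29, 27, 14, 20, 16, 32, 85, 83, 41, 35]
t=20: [92, 99, 100, 104, 96, 102, 57, 48, 26, 27]
t=21: [68, 66, 62, 64, 58, 56, 42, 41, 89, 93]
t=22: [41, 38, 34, 34, 28, 25, 17, 19, 44, 48]
t=23: [9, 5, 12, 21, 90, 98, 94, 86, 29, 23]
t=24: [93, 90, 90, 93, 64, 63, 62, 64, 100, 98]
t=25: [57, 55, 53, 52, 39, 37, 37, 40, 56, 57]
t=26: [28, 26, 22, 19, 8, 6, 6, 11, 24, 26]
t=27: [112, 109, 105, 100, 91, 88, 89, 94, 105, 109]
t=28: [70, 68, 65, 62, 57, 55, 55, 59, 64, 67]
t=29: [38, 38, 35, 33, 29, 27, 27, 31, 35, 37]
t=30: [4, 15, 23, 96, 104, 113, 102, 94, 23, 14]
t=31: [90, 93, 95, 69, 69, 68, 68, 68, 95, 92]
t=32: [56, 55, 54, 42, 40, 39, 40, 42, 54, 55]
t=33: [27, 24, 22, 12, 9, 7, 9, 12, 22, 24]
t=34: [110, 107, 104, 95, 91, 88, 91, 95, 104, 107]
t=35: [68, 67, 64, 59, 57, 55, 57, 59, 64, 67]
t=36: [38, 37, 35, 31, 29, 27, 29, 31, 35, 37]
t=37: [4, 14, 23, 94, 104, 113, 104, 94, 23, 14]
t=38: [90, 92, 95, 68, 69, 68, 69, 68, 95, 92]
t=39: [56, 55, 54, 42, 40, 39, 40, 42, 54, 55]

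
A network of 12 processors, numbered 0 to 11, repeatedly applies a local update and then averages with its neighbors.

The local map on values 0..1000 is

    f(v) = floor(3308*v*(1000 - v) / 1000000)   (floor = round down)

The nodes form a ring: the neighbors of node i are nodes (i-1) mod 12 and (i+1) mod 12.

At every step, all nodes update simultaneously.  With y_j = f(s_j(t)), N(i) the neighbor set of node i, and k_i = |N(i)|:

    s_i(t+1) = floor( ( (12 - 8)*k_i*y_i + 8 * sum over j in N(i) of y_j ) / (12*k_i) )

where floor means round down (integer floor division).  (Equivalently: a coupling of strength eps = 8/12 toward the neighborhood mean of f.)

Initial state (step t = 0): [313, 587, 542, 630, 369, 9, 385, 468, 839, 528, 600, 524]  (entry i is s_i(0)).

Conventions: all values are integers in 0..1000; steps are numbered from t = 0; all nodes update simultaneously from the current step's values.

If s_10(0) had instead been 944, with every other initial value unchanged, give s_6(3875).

Answer: s_6(3875) = 477
Key observation: The state at step 32, [825, 825, 825, 825, 825, 825, 825, 825, 825, 825, 825, 825], reappears at step 34: the system is in a cycle of period 2 from step 32 on.  Therefore the state at step 3875 equals the state at step 32 + ((3875 - 32) mod 2) = 33, which is [477, 477, 477, 477, 477, 477, 477, 477, 477, 477, 477, 477].

Derivation:
t=0: [313, 587, 542, 630, 369, 9, 385, 468, 839, 528, 944, 524]
t=1: [779, 777, 797, 787, 523, 527, 545, 684, 697, 481, 607, 570]
t=2: [650, 559, 554, 638, 734, 823, 786, 744, 746, 770, 808, 722]
t=3: [743, 794, 798, 742, 630, 560, 555, 604, 613, 574, 587, 642]
t=4: [644, 568, 569, 645, 739, 800, 807, 797, 794, 797, 789, 730]
t=5: [740, 793, 793, 735, 641, 560, 526, 530, 537, 542, 579, 653]
t=6: [642, 574, 576, 649, 740, 800, 821, 823, 822, 816, 792, 730]
t=7: [740, 791, 789, 732, 639, 550, 498, 483, 487, 508, 564, 652]
t=8: [644, 577, 581, 653, 743, 802, 823, 826, 826, 821, 796, 733]
t=9: [737, 790, 787, 728, 635, 545, 493, 477, 478, 499, 556, 647]
t=10: [648, 581, 585, 658, 747, 804, 823, 825, 825, 822, 799, 737]
t=11: [733, 787, 784, 724, 630, 542, 493, 478, 479, 497, 552, 642]
t=12: [653, 587, 591, 664, 751, 806, 824, 825, 825, 823, 801, 741]
t=13: [728, 783, 779, 718, 624, 538, 491, 477, 478, 495, 547, 636]
t=14: [660, 595, 600, 671, 755, 808, 824, 825, 825, 823, 803, 746]
t=15: [721, 777, 773, 711, 618, 534, 489, 477, 478, 493, 543, 630]
t=16: [669, 606, 610, 679, 760, 809, 824, 825, 825, 823, 805, 752]
t=17: [712, 769, 765, 703, 611, 531, 489, 477, 478, 492, 538, 622]
t=18: [680, 619, 623, 690, 766, 811, 824, 825, 825, 824, 808, 759]
t=19: [701, 758, 754, 691, 602, 526, 487, 477, 477, 489, 532, 612]
t=20: [694, 637, 641, 703, 774, 814, 825, 825, 825, 824, 811, 767]
t=21: [685, 742, 738, 676, 589, 518, 484, 477, 477, 487, 525, 600]
t=22: [713, 661, 665, 721, 783, 817, 825, 825, 825, 825, 814, 776]
t=23: [664, 717, 714, 654, 573, 511, 482, 477, 477, 484, 517, 583]
t=24: [737, 694, 698, 744, 794, 820, 825, 825, 825, 825, 818, 789]
t=25: [631, 680, 676, 622, 553, 502, 480, 477, 477, 482, 506, 561]
t=26: [767, 737, 740, 772, 806, 822, 825, 825, 825, 825, 821, 803]
t=27: [585, 622, 619, 578, 527, 492, 479, 477, 477, 480, 495, 533]
t=28: [801, 786, 787, 803, 818, 825, 825, 825, 825, 825, 824, 817]
t=29: [525, 545, 544, 523, 497, 482, 477, 477, 477, 477, 483, 500]
t=30: [823, 821, 821, 823, 825, 825, 825, 825, 825, 825, 826, 825]
t=31: [481, 484, 484, 481, 478, 477, 477, 477, 477, 476, 476, 477]
t=32: [825, 825, 825, 825, 825, 825, 825, 825, 825, 825, 825, 825]
t=33: [477, 477, 477, 477, 477, 477, 477, 477, 477, 477, 477, 477]
t=34: [825, 825, 825, 825, 825, 825, 825, 825, 825, 825, 825, 825]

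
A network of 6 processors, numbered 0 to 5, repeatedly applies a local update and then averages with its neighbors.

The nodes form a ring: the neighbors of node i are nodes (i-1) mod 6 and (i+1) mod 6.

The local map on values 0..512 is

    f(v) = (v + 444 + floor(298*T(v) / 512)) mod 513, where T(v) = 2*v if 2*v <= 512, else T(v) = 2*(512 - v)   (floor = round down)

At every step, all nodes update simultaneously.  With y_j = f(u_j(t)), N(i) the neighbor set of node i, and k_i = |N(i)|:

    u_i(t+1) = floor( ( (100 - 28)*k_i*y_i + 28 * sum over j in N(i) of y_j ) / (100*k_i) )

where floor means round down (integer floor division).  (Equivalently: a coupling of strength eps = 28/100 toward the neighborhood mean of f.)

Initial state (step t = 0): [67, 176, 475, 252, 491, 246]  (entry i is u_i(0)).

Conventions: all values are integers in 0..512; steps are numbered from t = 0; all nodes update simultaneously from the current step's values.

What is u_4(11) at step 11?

Simulating step by step:
t=0: [67, 176, 475, 252, 491, 246]
t=1: [162, 297, 433, 468, 452, 406]
t=2: [333, 447, 457, 450, 452, 433]
t=3: [466, 455, 452, 452, 452, 456]
t=4: [450, 451, 452, 452, 452, 451]
t=5: [453, 452, 452, 452, 452, 452]
t=6: [452, 452, 452, 452, 452, 452]
t=7: [452, 452, 452, 452, 452, 452]
t=8: [452, 452, 452, 452, 452, 452]
t=9: [452, 452, 452, 452, 452, 452]
t=10: [452, 452, 452, 452, 452, 452]
t=11: [452, 452, 452, 452, 452, 452]

Answer: u_4(11) = 452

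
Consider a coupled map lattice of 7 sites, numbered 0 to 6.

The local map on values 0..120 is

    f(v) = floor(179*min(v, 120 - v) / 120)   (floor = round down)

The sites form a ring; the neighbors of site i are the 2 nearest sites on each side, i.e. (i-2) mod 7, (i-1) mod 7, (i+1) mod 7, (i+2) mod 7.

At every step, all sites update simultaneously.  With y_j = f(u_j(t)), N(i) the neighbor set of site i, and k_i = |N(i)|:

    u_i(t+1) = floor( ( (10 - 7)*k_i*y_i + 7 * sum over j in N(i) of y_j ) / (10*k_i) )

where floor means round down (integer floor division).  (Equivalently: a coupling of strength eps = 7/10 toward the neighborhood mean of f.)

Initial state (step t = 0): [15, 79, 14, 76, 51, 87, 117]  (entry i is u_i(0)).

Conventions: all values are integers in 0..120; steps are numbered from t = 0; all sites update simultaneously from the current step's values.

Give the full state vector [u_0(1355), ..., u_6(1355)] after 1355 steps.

Simulating step by step:
t=0: [15, 79, 14, 76, 51, 87, 117]
t=1: [30, 37, 45, 55, 46, 43, 37]
t=2: [55, 59, 63, 69, 67, 62, 56]
t=3: [84, 83, 82, 81, 81, 81, 83]
t=4: [55, 55, 56, 57, 57, 56, 55]
t=5: [82, 82, 83, 83, 83, 83, 82]
t=6: [55, 55, 55, 55, 55, 55, 55]
t=7: [82, 82, 82, 82, 82, 82, 82]
t=8: [56, 56, 56, 56, 56, 56, 56]
t=9: [83, 83, 83, 83, 83, 83, 83]
t=10: [55, 55, 55, 55, 55, 55, 55]

Answer: [82, 82, 82, 82, 82, 82, 82]
Key observation: The state at step 6, [55, 55, 55, 55, 55, 55, 55], reappears at step 10: the system is in a cycle of period 4 from step 6 on.  Therefore the state at step 1355 equals the state at step 6 + ((1355 - 6) mod 4) = 7, which is [82, 82, 82, 82, 82, 82, 82].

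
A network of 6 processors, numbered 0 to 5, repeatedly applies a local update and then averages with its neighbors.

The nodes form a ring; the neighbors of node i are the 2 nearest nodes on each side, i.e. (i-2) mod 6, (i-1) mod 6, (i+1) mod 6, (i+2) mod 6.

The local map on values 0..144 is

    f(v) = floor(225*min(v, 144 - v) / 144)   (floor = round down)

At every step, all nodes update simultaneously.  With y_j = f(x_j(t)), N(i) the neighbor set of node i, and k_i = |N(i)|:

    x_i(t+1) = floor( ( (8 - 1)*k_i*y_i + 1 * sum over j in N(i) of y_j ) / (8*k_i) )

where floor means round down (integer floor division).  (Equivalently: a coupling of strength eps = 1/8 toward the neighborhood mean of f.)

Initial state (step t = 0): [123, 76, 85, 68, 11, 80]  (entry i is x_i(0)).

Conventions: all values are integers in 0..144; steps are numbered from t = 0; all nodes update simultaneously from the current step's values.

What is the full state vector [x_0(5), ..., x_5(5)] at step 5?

Answer: [94, 107, 101, 105, 64, 92]

Derivation:
t=0: [123, 76, 85, 68, 11, 80]
t=1: [37, 103, 88, 102, 25, 95]
t=2: [58, 64, 83, 65, 43, 73]
t=3: [90, 99, 94, 100, 71, 107]
t=4: [83, 70, 78, 69, 105, 60]
t=5: [94, 107, 101, 105, 64, 92]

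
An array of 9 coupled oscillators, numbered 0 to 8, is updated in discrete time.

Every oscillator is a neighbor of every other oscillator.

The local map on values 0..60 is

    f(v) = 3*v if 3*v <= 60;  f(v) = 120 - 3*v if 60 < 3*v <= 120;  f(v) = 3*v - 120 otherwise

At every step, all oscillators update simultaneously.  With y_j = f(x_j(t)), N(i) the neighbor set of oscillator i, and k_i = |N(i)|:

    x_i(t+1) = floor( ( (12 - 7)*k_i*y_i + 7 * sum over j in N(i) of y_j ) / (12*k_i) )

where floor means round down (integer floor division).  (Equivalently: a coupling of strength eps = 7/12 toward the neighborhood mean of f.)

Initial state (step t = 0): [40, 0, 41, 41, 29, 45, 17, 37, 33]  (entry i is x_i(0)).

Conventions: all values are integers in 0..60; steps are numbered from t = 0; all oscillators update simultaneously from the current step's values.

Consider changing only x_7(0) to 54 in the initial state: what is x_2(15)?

Simulating step by step:
t=0: [40, 0, 41, 41, 29, 45, 17, 54, 33]
t=1: [12, 12, 13, 13, 23, 17, 29, 26, 19]
t=2: [40, 40, 41, 41, 45, 45, 39, 42, 47]
t=3: [4, 4, 5, 5, 9, 9, 5, 6, 12]
t=4: [17, 17, 18, 18, 22, 22, 18, 19, 25]
t=5: [52, 52, 53, 53, 53, 53, 53, 54, 50]
t=6: [37, 37, 38, 38, 38, 38, 38, 39, 35]
t=7: [7, 7, 6, 6, 6, 6, 6, 5, 9]
t=8: [19, 19, 18, 18, 18, 18, 18, 17, 21]
t=9: [55, 55, 54, 54, 54, 54, 54, 53, 55]
t=10: [43, 43, 42, 42, 42, 42, 42, 41, 43]
t=11: [7, 7, 6, 6, 6, 6, 6, 5, 7]
t=12: [19, 19, 18, 18, 18, 18, 18, 17, 19]
t=13: [55, 55, 54, 54, 54, 54, 54, 53, 55]
t=14: [43, 43, 42, 42, 42, 42, 42, 41, 43]
t=15: [7, 7, 6, 6, 6, 6, 6, 5, 7]

Answer: x_2(15) = 6
Key observation: This trace re-runs the system from the modified initial state.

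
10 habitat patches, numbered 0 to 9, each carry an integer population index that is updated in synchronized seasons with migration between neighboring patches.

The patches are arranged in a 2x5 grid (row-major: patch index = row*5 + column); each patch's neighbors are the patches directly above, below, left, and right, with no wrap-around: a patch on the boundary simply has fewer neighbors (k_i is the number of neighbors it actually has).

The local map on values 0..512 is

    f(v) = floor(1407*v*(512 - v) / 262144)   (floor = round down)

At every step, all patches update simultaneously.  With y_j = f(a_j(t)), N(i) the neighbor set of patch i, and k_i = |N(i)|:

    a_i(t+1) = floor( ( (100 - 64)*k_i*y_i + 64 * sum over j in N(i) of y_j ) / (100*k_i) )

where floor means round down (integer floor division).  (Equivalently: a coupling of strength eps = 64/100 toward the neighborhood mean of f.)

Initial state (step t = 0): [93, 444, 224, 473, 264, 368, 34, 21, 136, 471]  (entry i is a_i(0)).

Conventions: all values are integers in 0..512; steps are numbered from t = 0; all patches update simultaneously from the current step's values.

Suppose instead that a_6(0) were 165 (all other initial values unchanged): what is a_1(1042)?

Answer: a_1(1042) = 326
Key observation: The state at step 12, [326, 326, 326, 326, 326, 326, 326, 326, 326, 326], reappears at step 14: the system is in a cycle of period 2 from step 12 on.  Therefore the state at step 1042 equals the state at step 12 + ((1042 - 12) mod 2) = 12, which is [326, 326, 326, 326, 326, 326, 326, 326, 326, 326].

Derivation:
t=0: [93, 444, 224, 473, 264, 368, 165, 21, 136, 471]
t=1: [217, 242, 191, 242, 191, 267, 217, 217, 153, 237]
t=2: [347, 342, 340, 329, 342, 345, 346, 329, 328, 325]
t=3: [309, 310, 317, 318, 320, 308, 312, 317, 323, 320]
t=4: [336, 334, 332, 329, 329, 335, 334, 330, 329, 328]
t=5: [317, 318, 320, 322, 323, 318, 319, 321, 322, 323]
t=6: [331, 330, 329, 328, 327, 330, 330, 329, 328, 327]
t=7: [321, 322, 322, 323, 323, 321, 322, 322, 323, 323]
t=8: [328, 328, 327, 327, 327, 328, 328, 327, 327, 327]
t=9: [323, 323, 323, 324, 324, 323, 323, 323, 324, 324]
t=10: [327, 327, 326, 326, 326, 327, 327, 326, 326, 326]
t=11: [324, 324, 324, 325, 325, 324, 324, 324, 325, 325]
t=12: [326, 326, 326, 326, 326, 326, 326, 326, 326, 326]
t=13: [325, 325, 325, 325, 325, 325, 325, 325, 325, 325]
t=14: [326, 326, 326, 326, 326, 326, 326, 326, 326, 326]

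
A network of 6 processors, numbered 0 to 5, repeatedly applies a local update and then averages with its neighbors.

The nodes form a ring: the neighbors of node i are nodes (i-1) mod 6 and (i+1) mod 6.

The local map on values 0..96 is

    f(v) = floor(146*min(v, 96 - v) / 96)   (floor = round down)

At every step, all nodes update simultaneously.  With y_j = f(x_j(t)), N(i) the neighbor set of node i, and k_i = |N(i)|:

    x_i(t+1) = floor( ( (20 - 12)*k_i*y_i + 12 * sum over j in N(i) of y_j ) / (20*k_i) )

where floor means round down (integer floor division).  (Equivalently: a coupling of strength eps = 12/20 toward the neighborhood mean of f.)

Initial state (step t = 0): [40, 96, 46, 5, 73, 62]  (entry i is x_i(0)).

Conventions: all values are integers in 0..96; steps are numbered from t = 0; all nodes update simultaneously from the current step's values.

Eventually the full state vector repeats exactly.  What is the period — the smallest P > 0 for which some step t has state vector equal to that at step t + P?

Answer: 8
Key observation: The state at step 8, [41, 41, 41, 41, 41, 41], reappears at step 16 — and no state repeats earlier — so the cycle the system enters has period 8.

Derivation:
t=0: [40, 96, 46, 5, 73, 62]
t=1: [39, 38, 29, 33, 31, 48]
t=2: [62, 53, 49, 47, 55, 61]
t=3: [55, 62, 69, 68, 62, 55]
t=4: [58, 51, 44, 44, 51, 58]
t=5: [60, 64, 66, 66, 64, 60]
t=6: [52, 48, 45, 45, 48, 52]
t=7: [68, 69, 69, 69, 69, 68]
t=8: [41, 41, 41, 41, 41, 41]
t=9: [62, 62, 62, 62, 62, 62]
t=10: [51, 51, 51, 51, 51, 51]
t=11: [68, 68, 68, 68, 68, 68]
t=12: [42, 42, 42, 42, 42, 42]
t=13: [63, 63, 63, 63, 63, 63]
t=14: [50, 50, 50, 50, 50, 50]
t=15: [69, 69, 69, 69, 69, 69]
t=16: [41, 41, 41, 41, 41, 41]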